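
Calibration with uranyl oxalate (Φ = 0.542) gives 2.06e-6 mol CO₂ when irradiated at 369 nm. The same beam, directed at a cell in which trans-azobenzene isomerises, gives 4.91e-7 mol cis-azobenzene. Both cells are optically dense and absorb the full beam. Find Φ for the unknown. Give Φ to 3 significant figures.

Φ = 0.129

Photons absorbed by the actinometer: 2.06e-6 / 0.542 = 3.801e-6 mol.
Φ(unknown) = 4.91e-7 / 3.801e-6 = 0.129.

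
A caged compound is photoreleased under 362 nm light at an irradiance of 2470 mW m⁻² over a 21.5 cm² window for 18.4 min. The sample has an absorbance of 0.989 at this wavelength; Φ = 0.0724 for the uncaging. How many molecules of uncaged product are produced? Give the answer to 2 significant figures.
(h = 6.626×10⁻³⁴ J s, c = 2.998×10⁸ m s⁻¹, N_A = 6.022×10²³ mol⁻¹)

Photon energy at 362 nm: hc/λ = (6.626×10⁻³⁴)(2.998×10⁸)/(362×10⁻⁹) = 5.487×10⁻¹⁹ J.
Energy delivered: (2470 mW m⁻²)(21.5×10⁻⁴ m²)(1104 s) = 5.863 J.
Photons incident: 5.863 / 5.487×10⁻¹⁹ = 1.069×10¹⁹, i.e. 1.069×10¹⁹/6.022×10²³ = 1.775×10⁻⁵ mol.
Fraction absorbed: 1 − 10^(−0.989) = 0.8974.
Photons absorbed: 0.8974 × 1.775×10⁻⁵ = 1.593×10⁻⁵ mol.
Product: Φ × n_abs = 0.0724 × 1.593×10⁻⁵ = 1.153×10⁻⁶ mol.
As a count: 1.153×10⁻⁶ × 6.022×10²³ = 6.9×10¹⁷.

6.9×10¹⁷ molecules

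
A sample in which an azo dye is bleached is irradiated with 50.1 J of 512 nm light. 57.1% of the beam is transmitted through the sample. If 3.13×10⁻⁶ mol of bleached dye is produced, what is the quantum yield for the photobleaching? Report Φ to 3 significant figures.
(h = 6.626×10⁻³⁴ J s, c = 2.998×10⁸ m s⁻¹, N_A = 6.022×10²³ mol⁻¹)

Φ = 0.0340

Photon energy at 512 nm: hc/λ = (6.626×10⁻³⁴)(2.998×10⁸)/(512×10⁻⁹) = 3.880×10⁻¹⁹ J.
Photons incident: 50.1 / 3.880×10⁻¹⁹ = 1.291×10²⁰, i.e. 1.291×10²⁰/6.022×10²³ = 2.144×10⁻⁴ mol.
Fraction absorbed: 1 − 57.1/100 = 0.4290.
Photons absorbed: 0.4290 × 2.144×10⁻⁴ = 9.198×10⁻⁵ mol.
Φ = 3.13×10⁻⁶ mol / 9.198×10⁻⁵ mol photons = 0.0340.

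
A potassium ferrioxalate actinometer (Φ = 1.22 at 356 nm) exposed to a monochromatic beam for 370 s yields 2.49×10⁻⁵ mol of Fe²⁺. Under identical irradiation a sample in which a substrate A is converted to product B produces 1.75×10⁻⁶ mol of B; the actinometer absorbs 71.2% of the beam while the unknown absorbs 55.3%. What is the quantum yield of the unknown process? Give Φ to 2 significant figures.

Photons absorbed by the actinometer: 2.49×10⁻⁵ / 1.22 = 2.041×10⁻⁵ mol.
Incident flux: 2.041×10⁻⁵ / 0.712 = 2.867×10⁻⁵ einstein.
Absorbed by unknown: 0.553 × 2.867×10⁻⁵ = 1.585×10⁻⁵ mol.
Φ(unknown) = 1.75×10⁻⁶ / 1.585×10⁻⁵ = 0.11.

Φ = 0.11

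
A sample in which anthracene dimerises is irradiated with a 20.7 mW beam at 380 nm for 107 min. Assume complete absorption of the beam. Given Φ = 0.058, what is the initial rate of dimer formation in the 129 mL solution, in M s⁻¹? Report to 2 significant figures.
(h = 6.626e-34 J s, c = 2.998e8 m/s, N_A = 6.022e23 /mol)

3.0e-8 M s⁻¹

Photon energy at 380 nm: hc/λ = (6.626e-34)(2.998e8)/(380e-9) = 5.228e-19 J.
Energy delivered: (20.7 mW)(6420 s) = 132.9 J.
Photons incident: 132.9 / 5.228e-19 = 2.542e20, i.e. 2.542e20/6.022e23 = 4.221e-4 mol.
Product formed: 0.058 × 4.221e-4 = 2.448e-5 mol.
Rate: 2.448e-5 mol / (6420 s × 0.129 L) = 3.0e-8 M s⁻¹.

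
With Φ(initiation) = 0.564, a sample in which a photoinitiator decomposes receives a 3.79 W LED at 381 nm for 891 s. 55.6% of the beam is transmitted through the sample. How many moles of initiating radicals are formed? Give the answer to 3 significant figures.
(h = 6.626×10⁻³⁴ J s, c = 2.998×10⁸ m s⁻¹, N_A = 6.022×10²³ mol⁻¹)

0.00269 mol

Photon energy at 381 nm: hc/λ = (6.626×10⁻³⁴)(2.998×10⁸)/(381×10⁻⁹) = 5.214×10⁻¹⁹ J.
Energy delivered: (3.79 W)(891 s) = 3377 J.
Photons incident: 3377 / 5.214×10⁻¹⁹ = 6.477×10²¹, i.e. 6.477×10²¹/6.022×10²³ = 0.01076 mol.
Fraction absorbed: 1 − 55.6/100 = 0.4440.
Photons absorbed: 0.4440 × 0.01076 = 0.004777 mol.
Product: Φ × n_abs = 0.564 × 0.004777 = 0.002694 mol.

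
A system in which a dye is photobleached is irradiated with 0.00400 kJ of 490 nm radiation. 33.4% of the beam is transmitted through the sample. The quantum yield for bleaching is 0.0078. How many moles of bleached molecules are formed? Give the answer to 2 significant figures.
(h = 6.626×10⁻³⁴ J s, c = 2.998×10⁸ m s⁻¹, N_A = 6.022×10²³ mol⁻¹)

Photon energy at 490 nm: hc/λ = (6.626×10⁻³⁴)(2.998×10⁸)/(490×10⁻⁹) = 4.054×10⁻¹⁹ J.
Incident energy: 0.00400 kJ = 4.00 J.
Photons incident: 4.00 / 4.054×10⁻¹⁹ = 9.867×10¹⁸, i.e. 9.867×10¹⁸/6.022×10²³ = 1.638×10⁻⁵ mol.
Fraction absorbed: 1 − 33.4/100 = 0.6660.
Photons absorbed: 0.6660 × 1.638×10⁻⁵ = 1.091×10⁻⁵ mol.
Product: Φ × n_abs = 0.0078 × 1.091×10⁻⁵ = 8.510×10⁻⁸ mol.

8.5×10⁻⁸ mol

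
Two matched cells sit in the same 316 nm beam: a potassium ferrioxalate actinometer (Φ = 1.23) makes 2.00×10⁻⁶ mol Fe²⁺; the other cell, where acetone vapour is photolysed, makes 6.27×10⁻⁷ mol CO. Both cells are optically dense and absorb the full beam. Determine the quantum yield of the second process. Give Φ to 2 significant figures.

Φ = 0.39

Photons absorbed by the actinometer: 2.00×10⁻⁶ / 1.23 = 1.626×10⁻⁶ mol.
Φ(unknown) = 6.27×10⁻⁷ / 1.626×10⁻⁶ = 0.39.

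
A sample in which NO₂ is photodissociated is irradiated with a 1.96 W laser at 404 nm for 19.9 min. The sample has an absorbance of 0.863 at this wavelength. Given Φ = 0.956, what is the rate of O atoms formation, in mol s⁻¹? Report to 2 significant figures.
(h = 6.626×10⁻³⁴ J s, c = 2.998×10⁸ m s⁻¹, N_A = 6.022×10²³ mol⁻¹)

Photon energy at 404 nm: hc/λ = (6.626×10⁻³⁴)(2.998×10⁸)/(404×10⁻⁹) = 4.917×10⁻¹⁹ J.
Energy delivered: (1.96 W)(1194 s) = 2340 J.
Photons incident: 2340 / 4.917×10⁻¹⁹ = 4.759×10²¹, i.e. 4.759×10²¹/6.022×10²³ = 0.007903 mol.
Fraction absorbed: 1 − 10^(−0.863) = 0.8629.
Photons absorbed: 0.8629 × 0.007903 = 0.006819 mol.
Product formed: 0.956 × 0.006819 = 0.006519 mol.
Rate: 0.006519 / 1194 s = 5.5×10⁻⁶ mol s⁻¹.

5.5×10⁻⁶ mol s⁻¹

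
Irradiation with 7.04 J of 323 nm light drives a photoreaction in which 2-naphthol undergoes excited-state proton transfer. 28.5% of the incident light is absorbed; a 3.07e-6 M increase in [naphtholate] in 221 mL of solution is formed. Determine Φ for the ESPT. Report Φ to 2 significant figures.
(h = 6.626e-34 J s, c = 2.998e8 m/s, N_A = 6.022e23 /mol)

Product: (3.07e-6 M)(0.221 L) = 6.785e-7 mol.
Photon energy at 323 nm: hc/λ = (6.626e-34)(2.998e8)/(323e-9) = 6.150e-19 J.
Photons incident: 7.04 / 6.150e-19 = 1.145e19, i.e. 1.145e19/6.022e23 = 1.901e-5 mol.
Photons absorbed: 0.285 × 1.901e-5 = 5.418e-6 mol.
Φ = 6.785e-7 mol / 5.418e-6 mol photons = 0.13.

Φ = 0.13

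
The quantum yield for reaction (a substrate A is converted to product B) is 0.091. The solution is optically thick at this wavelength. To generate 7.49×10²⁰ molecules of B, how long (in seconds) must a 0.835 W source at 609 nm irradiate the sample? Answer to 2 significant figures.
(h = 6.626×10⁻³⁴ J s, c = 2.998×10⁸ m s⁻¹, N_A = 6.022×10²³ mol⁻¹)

t ≈ 3200 s

Product: 7.49×10²⁰ / 6.022×10²³ = 0.001244 mol.
Photons that must be absorbed: 0.001244 / 0.091 = 0.01367 mol.
Photon energy: hc/λ = 3.262×10⁻¹⁹ J; per mole, 1.964×10⁵ J mol⁻¹.
Energy required: 0.01367 × 1.964×10⁵ = 2685 J.
Time: 2685 J / 0.835 W = 3200 s.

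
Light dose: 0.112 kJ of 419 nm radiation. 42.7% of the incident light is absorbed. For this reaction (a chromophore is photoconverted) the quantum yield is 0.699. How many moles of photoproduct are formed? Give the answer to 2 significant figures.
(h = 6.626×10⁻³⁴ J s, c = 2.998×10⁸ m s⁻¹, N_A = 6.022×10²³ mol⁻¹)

1.2×10⁻⁴ mol

Photon energy at 419 nm: hc/λ = (6.626×10⁻³⁴)(2.998×10⁸)/(419×10⁻⁹) = 4.741×10⁻¹⁹ J.
Incident energy: 0.112 kJ = 112 J.
Photons incident: 112 / 4.741×10⁻¹⁹ = 2.362×10²⁰, i.e. 2.362×10²⁰/6.022×10²³ = 3.922×10⁻⁴ mol.
Photons absorbed: 0.427 × 3.922×10⁻⁴ = 1.675×10⁻⁴ mol.
Product: Φ × n_abs = 0.699 × 1.675×10⁻⁴ = 1.171×10⁻⁴ mol.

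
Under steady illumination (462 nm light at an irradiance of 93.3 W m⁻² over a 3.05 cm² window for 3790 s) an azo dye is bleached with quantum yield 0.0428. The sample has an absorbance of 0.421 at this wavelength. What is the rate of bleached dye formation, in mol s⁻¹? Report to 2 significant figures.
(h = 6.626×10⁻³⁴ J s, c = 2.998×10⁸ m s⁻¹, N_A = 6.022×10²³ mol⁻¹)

2.9×10⁻⁹ mol s⁻¹

Photon energy at 462 nm: hc/λ = (6.626×10⁻³⁴)(2.998×10⁸)/(462×10⁻⁹) = 4.300×10⁻¹⁹ J.
Energy delivered: (93.3 W m⁻²)(3.05×10⁻⁴ m²)(3790 s) = 107.9 J.
Photons incident: 107.9 / 4.300×10⁻¹⁹ = 2.509×10²⁰, i.e. 2.509×10²⁰/6.022×10²³ = 4.166×10⁻⁴ mol.
Fraction absorbed: 1 − 10^(−0.421) = 0.6207.
Photons absorbed: 0.6207 × 4.166×10⁻⁴ = 2.586×10⁻⁴ mol.
Product formed: 0.0428 × 2.586×10⁻⁴ = 1.107×10⁻⁵ mol.
Rate: 1.107×10⁻⁵ / 3790 s = 2.9×10⁻⁹ mol s⁻¹.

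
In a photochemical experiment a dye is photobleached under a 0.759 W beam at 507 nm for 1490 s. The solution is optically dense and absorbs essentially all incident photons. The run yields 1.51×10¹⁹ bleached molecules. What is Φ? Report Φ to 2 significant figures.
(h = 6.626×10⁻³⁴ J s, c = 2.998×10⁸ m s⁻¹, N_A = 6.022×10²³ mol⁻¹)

Product: 1.51×10¹⁹ / 6.022×10²³ = 2.507×10⁻⁵ mol.
Photon energy at 507 nm: hc/λ = (6.626×10⁻³⁴)(2.998×10⁸)/(507×10⁻⁹) = 3.918×10⁻¹⁹ J.
Energy delivered: (0.759 W)(1490 s) = 1131 J.
Photons incident: 1131 / 3.918×10⁻¹⁹ = 2.887×10²¹, i.e. 2.887×10²¹/6.022×10²³ = 0.004794 mol.
Φ = 2.507×10⁻⁵ mol / 0.004794 mol photons = 0.0052.

Φ = 0.0052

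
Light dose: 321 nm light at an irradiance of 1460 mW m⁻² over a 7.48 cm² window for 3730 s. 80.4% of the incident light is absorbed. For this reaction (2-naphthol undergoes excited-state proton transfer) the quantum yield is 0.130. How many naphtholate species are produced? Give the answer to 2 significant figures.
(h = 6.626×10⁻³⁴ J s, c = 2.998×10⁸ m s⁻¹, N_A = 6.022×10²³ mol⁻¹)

6.9×10¹⁷ species

Photon energy at 321 nm: hc/λ = (6.626×10⁻³⁴)(2.998×10⁸)/(321×10⁻⁹) = 6.188×10⁻¹⁹ J.
Energy delivered: (1460 mW m⁻²)(7.48×10⁻⁴ m²)(3730 s) = 4.073 J.
Photons incident: 4.073 / 6.188×10⁻¹⁹ = 6.582×10¹⁸, i.e. 6.582×10¹⁸/6.022×10²³ = 1.093×10⁻⁵ mol.
Photons absorbed: 0.804 × 1.093×10⁻⁵ = 8.788×10⁻⁶ mol.
Product: Φ × n_abs = 0.130 × 8.788×10⁻⁶ = 1.142×10⁻⁶ mol.
As a count: 1.142×10⁻⁶ × 6.022×10²³ = 6.9×10¹⁷.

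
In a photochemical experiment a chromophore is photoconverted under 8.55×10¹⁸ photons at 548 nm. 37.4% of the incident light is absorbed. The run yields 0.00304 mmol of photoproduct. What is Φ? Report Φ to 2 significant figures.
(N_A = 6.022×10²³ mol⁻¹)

Φ = 0.57

Product: 0.00304 mmol = 3.04×10⁻⁶ mol.
Moles of photons: 8.55×10¹⁸ / 6.022×10²³ = 1.420×10⁻⁵ mol.
Photons absorbed: 0.374 × 1.420×10⁻⁵ = 5.311×10⁻⁶ mol.
Φ = 3.04×10⁻⁶ mol / 5.311×10⁻⁶ mol photons = 0.57.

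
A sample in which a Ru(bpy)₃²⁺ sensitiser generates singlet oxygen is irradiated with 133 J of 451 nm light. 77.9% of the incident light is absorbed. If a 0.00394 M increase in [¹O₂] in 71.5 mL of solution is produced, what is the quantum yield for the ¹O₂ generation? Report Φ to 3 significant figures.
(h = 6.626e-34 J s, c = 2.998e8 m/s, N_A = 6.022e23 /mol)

Φ = 0.721

Product: (0.00394 M)(0.0715 L) = 2.817e-4 mol.
Photon energy at 451 nm: hc/λ = (6.626e-34)(2.998e8)/(451e-9) = 4.405e-19 J.
Photons incident: 133 / 4.405e-19 = 3.019e20, i.e. 3.019e20/6.022e23 = 5.013e-4 mol.
Photons absorbed: 0.779 × 5.013e-4 = 3.905e-4 mol.
Φ = 2.817e-4 mol / 3.905e-4 mol photons = 0.721.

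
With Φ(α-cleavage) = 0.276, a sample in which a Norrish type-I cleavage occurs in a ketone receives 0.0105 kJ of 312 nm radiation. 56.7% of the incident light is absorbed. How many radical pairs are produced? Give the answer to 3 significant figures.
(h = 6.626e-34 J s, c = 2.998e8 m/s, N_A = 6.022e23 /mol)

2.58e18 radical pairs

Photon energy at 312 nm: hc/λ = (6.626e-34)(2.998e8)/(312e-9) = 6.367e-19 J.
Incident energy: 0.0105 kJ = 10.5 J.
Photons incident: 10.5 / 6.367e-19 = 1.649e19, i.e. 1.649e19/6.022e23 = 2.738e-5 mol.
Photons absorbed: 0.567 × 2.738e-5 = 1.552e-5 mol.
Product: Φ × n_abs = 0.276 × 1.552e-5 = 4.284e-6 mol.
As a count: 4.284e-6 × 6.022e23 = 2.58e18.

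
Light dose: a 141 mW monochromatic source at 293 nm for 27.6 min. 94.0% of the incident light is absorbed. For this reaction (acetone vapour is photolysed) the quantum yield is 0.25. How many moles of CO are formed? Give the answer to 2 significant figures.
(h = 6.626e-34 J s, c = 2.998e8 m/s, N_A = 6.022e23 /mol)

Photon energy at 293 nm: hc/λ = (6.626e-34)(2.998e8)/(293e-9) = 6.780e-19 J.
Energy delivered: (141 mW)(1656 s) = 233.5 J.
Photons incident: 233.5 / 6.780e-19 = 3.444e20, i.e. 3.444e20/6.022e23 = 5.719e-4 mol.
Photons absorbed: 0.940 × 5.719e-4 = 5.376e-4 mol.
Product: Φ × n_abs = 0.25 × 5.376e-4 = 1.344e-4 mol.

1.3e-4 mol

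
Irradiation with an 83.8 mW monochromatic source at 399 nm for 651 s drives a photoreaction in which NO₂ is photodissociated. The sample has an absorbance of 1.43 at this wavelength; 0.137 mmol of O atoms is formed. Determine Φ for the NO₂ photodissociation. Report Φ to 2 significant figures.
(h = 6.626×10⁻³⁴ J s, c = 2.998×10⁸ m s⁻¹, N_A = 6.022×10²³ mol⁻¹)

Φ = 0.78

Product: 0.137 mmol = 1.37×10⁻⁴ mol.
Photon energy at 399 nm: hc/λ = (6.626×10⁻³⁴)(2.998×10⁸)/(399×10⁻⁹) = 4.979×10⁻¹⁹ J.
Energy delivered: (83.8 mW)(651 s) = 54.55 J.
Photons incident: 54.55 / 4.979×10⁻¹⁹ = 1.096×10²⁰, i.e. 1.096×10²⁰/6.022×10²³ = 1.820×10⁻⁴ mol.
Fraction absorbed: 1 − 10^(−1.43) = 0.9628.
Photons absorbed: 0.9628 × 1.820×10⁻⁴ = 1.752×10⁻⁴ mol.
Φ = 1.37×10⁻⁴ mol / 1.752×10⁻⁴ mol photons = 0.78.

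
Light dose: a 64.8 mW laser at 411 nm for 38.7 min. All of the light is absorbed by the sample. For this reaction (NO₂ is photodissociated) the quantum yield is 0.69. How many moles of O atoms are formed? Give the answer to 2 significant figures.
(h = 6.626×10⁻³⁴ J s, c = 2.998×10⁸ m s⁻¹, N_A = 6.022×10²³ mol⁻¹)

3.6×10⁻⁴ mol

Photon energy at 411 nm: hc/λ = (6.626×10⁻³⁴)(2.998×10⁸)/(411×10⁻⁹) = 4.833×10⁻¹⁹ J.
Energy delivered: (64.8 mW)(2322 s) = 150.5 J.
Photons incident: 150.5 / 4.833×10⁻¹⁹ = 3.114×10²⁰, i.e. 3.114×10²⁰/6.022×10²³ = 5.171×10⁻⁴ mol.
Product: Φ × n_abs = 0.69 × 5.171×10⁻⁴ = 3.568×10⁻⁴ mol.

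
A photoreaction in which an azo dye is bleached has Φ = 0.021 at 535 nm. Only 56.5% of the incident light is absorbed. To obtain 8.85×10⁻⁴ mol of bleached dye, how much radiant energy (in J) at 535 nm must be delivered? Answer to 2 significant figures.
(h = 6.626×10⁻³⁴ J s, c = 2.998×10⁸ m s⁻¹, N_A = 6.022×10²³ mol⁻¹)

Photons that must be absorbed: 8.85×10⁻⁴ / 0.021 = 0.04214 mol.
Incident photons needed: 0.04214 / 0.565 = 0.07458 mol.
Photon energy: hc/λ = 3.713×10⁻¹⁹ J; per mole, 2.236×10⁵ J mol⁻¹.
Energy required: 0.07458 × 2.236×10⁵ = 1.7×10⁴ J.

1.7×10⁴ J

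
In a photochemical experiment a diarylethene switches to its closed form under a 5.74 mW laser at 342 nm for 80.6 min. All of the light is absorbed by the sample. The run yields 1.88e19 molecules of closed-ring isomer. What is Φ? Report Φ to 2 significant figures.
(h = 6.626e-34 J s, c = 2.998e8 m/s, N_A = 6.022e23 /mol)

Φ = 0.39

Product: 1.88e19 / 6.022e23 = 3.122e-5 mol.
Photon energy at 342 nm: hc/λ = (6.626e-34)(2.998e8)/(342e-9) = 5.808e-19 J.
Energy delivered: (5.74 mW)(4836 s) = 27.76 J.
Photons incident: 27.76 / 5.808e-19 = 4.780e19, i.e. 4.780e19/6.022e23 = 7.938e-5 mol.
Φ = 3.122e-5 mol / 7.938e-5 mol photons = 0.39.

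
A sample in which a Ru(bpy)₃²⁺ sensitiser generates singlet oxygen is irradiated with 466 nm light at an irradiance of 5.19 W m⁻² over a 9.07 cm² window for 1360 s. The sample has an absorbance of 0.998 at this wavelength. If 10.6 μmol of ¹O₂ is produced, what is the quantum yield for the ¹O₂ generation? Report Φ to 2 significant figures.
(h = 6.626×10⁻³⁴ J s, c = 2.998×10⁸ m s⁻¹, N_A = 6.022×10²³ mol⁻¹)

Φ = 0.47

Product: 10.6 μmol = 1.06×10⁻⁵ mol.
Photon energy at 466 nm: hc/λ = (6.626×10⁻³⁴)(2.998×10⁸)/(466×10⁻⁹) = 4.263×10⁻¹⁹ J.
Energy delivered: (5.19 W m⁻²)(9.07×10⁻⁴ m²)(1360 s) = 6.402 J.
Photons incident: 6.402 / 4.263×10⁻¹⁹ = 1.502×10¹⁹, i.e. 1.502×10¹⁹/6.022×10²³ = 2.494×10⁻⁵ mol.
Fraction absorbed: 1 − 10^(−0.998) = 0.8995.
Photons absorbed: 0.8995 × 2.494×10⁻⁵ = 2.243×10⁻⁵ mol.
Φ = 1.06×10⁻⁵ mol / 2.243×10⁻⁵ mol photons = 0.47.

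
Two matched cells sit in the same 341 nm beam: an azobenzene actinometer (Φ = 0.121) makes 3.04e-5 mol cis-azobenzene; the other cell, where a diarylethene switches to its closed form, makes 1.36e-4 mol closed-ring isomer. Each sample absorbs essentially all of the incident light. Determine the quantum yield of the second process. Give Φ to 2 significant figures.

Photons absorbed by the actinometer: 3.04e-5 / 0.121 = 2.512e-4 mol.
Φ(unknown) = 1.36e-4 / 2.512e-4 = 0.54.

Φ = 0.54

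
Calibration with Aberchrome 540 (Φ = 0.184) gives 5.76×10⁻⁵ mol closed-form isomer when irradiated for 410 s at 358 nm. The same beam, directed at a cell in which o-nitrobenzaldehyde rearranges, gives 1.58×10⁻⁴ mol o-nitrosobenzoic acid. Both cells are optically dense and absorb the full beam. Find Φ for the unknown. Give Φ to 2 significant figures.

Photons absorbed by the actinometer: 5.76×10⁻⁵ / 0.184 = 3.130×10⁻⁴ mol.
Φ(unknown) = 1.58×10⁻⁴ / 3.130×10⁻⁴ = 0.50.

Φ = 0.50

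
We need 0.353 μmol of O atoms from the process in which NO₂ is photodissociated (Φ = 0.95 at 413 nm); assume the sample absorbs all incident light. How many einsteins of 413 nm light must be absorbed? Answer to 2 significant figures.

3.7×10⁻⁷ einstein

Product: 0.353 μmol = 3.53×10⁻⁷ mol.
Photons that must be absorbed: 3.53×10⁻⁷ / 0.95 = 3.716×10⁻⁷ mol.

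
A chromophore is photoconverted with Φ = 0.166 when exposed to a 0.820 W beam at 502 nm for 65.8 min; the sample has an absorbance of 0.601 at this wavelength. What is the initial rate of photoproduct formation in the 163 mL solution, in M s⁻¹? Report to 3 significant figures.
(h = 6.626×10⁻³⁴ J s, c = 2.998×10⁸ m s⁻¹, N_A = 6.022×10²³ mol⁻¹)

Photon energy at 502 nm: hc/λ = (6.626×10⁻³⁴)(2.998×10⁸)/(502×10⁻⁹) = 3.957×10⁻¹⁹ J.
Energy delivered: (0.820 W)(3948 s) = 3237 J.
Photons incident: 3237 / 3.957×10⁻¹⁹ = 8.180×10²¹, i.e. 8.180×10²¹/6.022×10²³ = 0.01358 mol.
Fraction absorbed: 1 − 10^(−0.601) = 0.7494.
Photons absorbed: 0.7494 × 0.01358 = 0.01018 mol.
Product formed: 0.166 × 0.01018 = 0.001690 mol.
Rate: 0.001690 mol / (3948 s × 0.163 L) = 2.63×10⁻⁶ M s⁻¹.

2.63×10⁻⁶ M s⁻¹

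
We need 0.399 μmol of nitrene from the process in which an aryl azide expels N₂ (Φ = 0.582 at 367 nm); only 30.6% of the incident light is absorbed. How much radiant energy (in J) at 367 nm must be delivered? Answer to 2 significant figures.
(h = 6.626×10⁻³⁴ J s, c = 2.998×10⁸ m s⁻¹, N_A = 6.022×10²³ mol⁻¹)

0.73 J

Product: 0.399 μmol = 3.99×10⁻⁷ mol.
Photons that must be absorbed: 3.99×10⁻⁷ / 0.582 = 6.856×10⁻⁷ mol.
Incident photons needed: 6.856×10⁻⁷ / 0.306 = 2.241×10⁻⁶ mol.
Photon energy: hc/λ = 5.413×10⁻¹⁹ J; per mole, 3.260×10⁵ J mol⁻¹.
Energy required: 2.241×10⁻⁶ × 3.260×10⁵ = 0.73 J.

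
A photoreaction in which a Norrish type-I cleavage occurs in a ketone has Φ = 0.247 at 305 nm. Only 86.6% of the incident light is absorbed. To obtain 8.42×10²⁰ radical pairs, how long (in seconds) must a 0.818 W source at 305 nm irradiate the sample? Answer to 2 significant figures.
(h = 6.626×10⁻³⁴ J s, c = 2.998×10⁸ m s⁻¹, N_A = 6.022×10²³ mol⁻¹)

t ≈ 3100 s

Product: 8.42×10²⁰ / 6.022×10²³ = 0.001398 mol.
Photons that must be absorbed: 0.001398 / 0.247 = 0.005660 mol.
Incident photons needed: 0.005660 / 0.866 = 0.006536 mol.
Photon energy: hc/λ = 6.513×10⁻¹⁹ J; per mole, 3.922×10⁵ J mol⁻¹.
Energy required: 0.006536 × 3.922×10⁵ = 2563 J.
Time: 2563 J / 0.818 W = 3100 s.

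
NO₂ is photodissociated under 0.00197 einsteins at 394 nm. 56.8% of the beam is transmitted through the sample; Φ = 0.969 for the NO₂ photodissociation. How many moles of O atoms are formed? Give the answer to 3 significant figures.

Fraction absorbed: 1 − 56.8/100 = 0.4320.
Photons absorbed: 0.4320 × 0.00197 = 8.510e-4 mol.
Product: Φ × n_abs = 0.969 × 8.510e-4 = 8.246e-4 mol.

8.25e-4 mol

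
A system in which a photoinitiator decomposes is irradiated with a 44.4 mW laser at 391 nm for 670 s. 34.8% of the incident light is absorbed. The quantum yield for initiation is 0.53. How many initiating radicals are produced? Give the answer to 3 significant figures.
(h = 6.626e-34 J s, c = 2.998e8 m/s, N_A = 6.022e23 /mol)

1.08e19 initiating radicals

Photon energy at 391 nm: hc/λ = (6.626e-34)(2.998e8)/(391e-9) = 5.080e-19 J.
Energy delivered: (44.4 mW)(670 s) = 29.75 J.
Photons incident: 29.75 / 5.080e-19 = 5.856e19, i.e. 5.856e19/6.022e23 = 9.724e-5 mol.
Photons absorbed: 0.348 × 9.724e-5 = 3.384e-5 mol.
Product: Φ × n_abs = 0.53 × 3.384e-5 = 1.794e-5 mol.
As a count: 1.794e-5 × 6.022e23 = 1.08e19.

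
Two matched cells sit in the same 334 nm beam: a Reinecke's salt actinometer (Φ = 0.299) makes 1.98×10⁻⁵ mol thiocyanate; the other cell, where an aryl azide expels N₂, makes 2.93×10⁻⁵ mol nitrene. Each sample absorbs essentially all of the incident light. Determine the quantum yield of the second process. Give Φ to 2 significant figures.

Photons absorbed by the actinometer: 1.98×10⁻⁵ / 0.299 = 6.622×10⁻⁵ mol.
Φ(unknown) = 2.93×10⁻⁵ / 6.622×10⁻⁵ = 0.44.

Φ = 0.44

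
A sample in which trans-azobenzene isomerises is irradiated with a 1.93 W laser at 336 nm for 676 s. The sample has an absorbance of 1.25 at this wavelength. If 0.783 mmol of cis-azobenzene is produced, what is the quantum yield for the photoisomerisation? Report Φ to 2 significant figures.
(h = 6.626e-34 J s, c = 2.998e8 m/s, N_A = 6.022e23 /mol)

Φ = 0.23

Product: 0.783 mmol = 7.83e-4 mol.
Photon energy at 336 nm: hc/λ = (6.626e-34)(2.998e8)/(336e-9) = 5.912e-19 J.
Energy delivered: (1.93 W)(676 s) = 1305 J.
Photons incident: 1305 / 5.912e-19 = 2.207e21, i.e. 2.207e21/6.022e23 = 0.003665 mol.
Fraction absorbed: 1 − 10^(−1.25) = 0.9438.
Photons absorbed: 0.9438 × 0.003665 = 0.003459 mol.
Φ = 7.83e-4 mol / 0.003459 mol photons = 0.23.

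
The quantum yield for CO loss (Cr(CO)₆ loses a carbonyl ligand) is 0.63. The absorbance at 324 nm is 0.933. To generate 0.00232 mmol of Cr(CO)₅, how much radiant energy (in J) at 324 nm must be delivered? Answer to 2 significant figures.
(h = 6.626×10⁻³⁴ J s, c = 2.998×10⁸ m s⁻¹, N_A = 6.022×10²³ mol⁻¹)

Product: 0.00232 mmol = 2.32×10⁻⁶ mol.
Photons that must be absorbed: 2.32×10⁻⁶ / 0.63 = 3.683×10⁻⁶ mol.
Fraction absorbed: 1 − 10^(−0.933) = 0.8833.
Incident photons needed: 3.683×10⁻⁶ / 0.8833 = 4.170×10⁻⁶ mol.
Photon energy: hc/λ = 6.131×10⁻¹⁹ J; per mole, 3.692×10⁵ J mol⁻¹.
Energy required: 4.170×10⁻⁶ × 3.692×10⁵ = 1.5 J.

1.5 J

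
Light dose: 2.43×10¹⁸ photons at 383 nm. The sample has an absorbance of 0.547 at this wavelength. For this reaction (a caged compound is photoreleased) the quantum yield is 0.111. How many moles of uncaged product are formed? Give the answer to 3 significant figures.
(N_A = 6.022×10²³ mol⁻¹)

Moles of photons: 2.43×10¹⁸ / 6.022×10²³ = 4.035×10⁻⁶ mol.
Fraction absorbed: 1 − 10^(−0.547) = 0.7162.
Photons absorbed: 0.7162 × 4.035×10⁻⁶ = 2.890×10⁻⁶ mol.
Product: Φ × n_abs = 0.111 × 2.890×10⁻⁶ = 3.208×10⁻⁷ mol.

3.21×10⁻⁷ mol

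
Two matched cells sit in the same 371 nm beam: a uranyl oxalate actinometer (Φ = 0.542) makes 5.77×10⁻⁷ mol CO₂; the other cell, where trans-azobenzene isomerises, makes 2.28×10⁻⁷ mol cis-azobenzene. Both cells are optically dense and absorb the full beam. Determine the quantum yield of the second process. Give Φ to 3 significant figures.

Φ = 0.214

Photons absorbed by the actinometer: 5.77×10⁻⁷ / 0.542 = 1.065×10⁻⁶ mol.
Φ(unknown) = 2.28×10⁻⁷ / 1.065×10⁻⁶ = 0.214.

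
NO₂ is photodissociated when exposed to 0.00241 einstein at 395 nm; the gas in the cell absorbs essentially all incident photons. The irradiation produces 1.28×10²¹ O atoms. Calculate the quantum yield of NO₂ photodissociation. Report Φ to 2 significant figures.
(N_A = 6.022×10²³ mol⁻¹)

Product: 1.28×10²¹ / 6.022×10²³ = 0.002126 mol.
Φ = 0.002126 mol / 0.00241 mol photons = 0.88.

Φ = 0.88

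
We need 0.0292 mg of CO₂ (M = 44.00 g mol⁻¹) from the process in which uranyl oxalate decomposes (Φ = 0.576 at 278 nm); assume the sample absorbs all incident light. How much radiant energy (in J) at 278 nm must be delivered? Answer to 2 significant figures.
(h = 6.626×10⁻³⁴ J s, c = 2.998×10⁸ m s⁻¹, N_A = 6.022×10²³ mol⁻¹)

0.50 J

Product: 0.0292 mg / 44.00 g mol⁻¹ = 6.636×10⁻⁷ mol.
Photons that must be absorbed: 6.636×10⁻⁷ / 0.576 = 1.152×10⁻⁶ mol.
Photon energy: hc/λ = 7.146×10⁻¹⁹ J; per mole, 4.303×10⁵ J mol⁻¹.
Energy required: 1.152×10⁻⁶ × 4.303×10⁵ = 0.50 J.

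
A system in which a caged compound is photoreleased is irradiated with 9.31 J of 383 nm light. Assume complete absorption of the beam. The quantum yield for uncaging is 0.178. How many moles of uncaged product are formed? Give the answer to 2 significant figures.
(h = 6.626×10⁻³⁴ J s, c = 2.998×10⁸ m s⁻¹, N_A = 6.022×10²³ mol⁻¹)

Photon energy at 383 nm: hc/λ = (6.626×10⁻³⁴)(2.998×10⁸)/(383×10⁻⁹) = 5.187×10⁻¹⁹ J.
Photons incident: 9.31 / 5.187×10⁻¹⁹ = 1.795×10¹⁹, i.e. 1.795×10¹⁹/6.022×10²³ = 2.981×10⁻⁵ mol.
Product: Φ × n_abs = 0.178 × 2.981×10⁻⁵ = 5.306×10⁻⁶ mol.

5.3×10⁻⁶ mol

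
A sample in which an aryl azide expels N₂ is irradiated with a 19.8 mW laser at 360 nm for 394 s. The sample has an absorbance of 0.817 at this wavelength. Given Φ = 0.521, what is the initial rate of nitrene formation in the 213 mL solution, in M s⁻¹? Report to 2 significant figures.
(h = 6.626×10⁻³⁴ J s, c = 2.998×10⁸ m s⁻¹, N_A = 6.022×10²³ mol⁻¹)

1.2×10⁻⁷ M s⁻¹

Photon energy at 360 nm: hc/λ = (6.626×10⁻³⁴)(2.998×10⁸)/(360×10⁻⁹) = 5.518×10⁻¹⁹ J.
Energy delivered: (19.8 mW)(394 s) = 7.801 J.
Photons incident: 7.801 / 5.518×10⁻¹⁹ = 1.414×10¹⁹, i.e. 1.414×10¹⁹/6.022×10²³ = 2.348×10⁻⁵ mol.
Fraction absorbed: 1 − 10^(−0.817) = 0.8476.
Photons absorbed: 0.8476 × 2.348×10⁻⁵ = 1.990×10⁻⁵ mol.
Product formed: 0.521 × 1.990×10⁻⁵ = 1.037×10⁻⁵ mol.
Rate: 1.037×10⁻⁵ mol / (394 s × 0.213 L) = 1.2×10⁻⁷ M s⁻¹.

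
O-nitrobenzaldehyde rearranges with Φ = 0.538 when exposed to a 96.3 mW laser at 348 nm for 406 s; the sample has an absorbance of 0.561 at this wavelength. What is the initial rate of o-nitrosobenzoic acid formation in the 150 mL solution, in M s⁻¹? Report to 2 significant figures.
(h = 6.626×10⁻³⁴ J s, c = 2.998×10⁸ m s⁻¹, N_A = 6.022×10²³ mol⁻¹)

Photon energy at 348 nm: hc/λ = (6.626×10⁻³⁴)(2.998×10⁸)/(348×10⁻⁹) = 5.708×10⁻¹⁹ J.
Energy delivered: (96.3 mW)(406 s) = 39.10 J.
Photons incident: 39.10 / 5.708×10⁻¹⁹ = 6.850×10¹⁹, i.e. 6.850×10¹⁹/6.022×10²³ = 1.137×10⁻⁴ mol.
Fraction absorbed: 1 − 10^(−0.561) = 0.7252.
Photons absorbed: 0.7252 × 1.137×10⁻⁴ = 8.246×10⁻⁵ mol.
Product formed: 0.538 × 8.246×10⁻⁵ = 4.436×10⁻⁵ mol.
Rate: 4.436×10⁻⁵ mol / (406 s × 0.15 L) = 7.3×10⁻⁷ M s⁻¹.

7.3×10⁻⁷ M s⁻¹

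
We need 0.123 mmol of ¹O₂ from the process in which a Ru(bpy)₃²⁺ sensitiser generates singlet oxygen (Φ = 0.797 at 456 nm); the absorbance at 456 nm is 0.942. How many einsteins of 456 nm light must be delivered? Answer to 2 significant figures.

Product: 0.123 mmol = 1.23×10⁻⁴ mol.
Photons that must be absorbed: 1.23×10⁻⁴ / 0.797 = 1.543×10⁻⁴ mol.
Fraction absorbed: 1 − 10^(−0.942) = 0.8857.
Incident photons needed: 1.543×10⁻⁴ / 0.8857 = 1.742×10⁻⁴ mol.

1.7×10⁻⁴ einstein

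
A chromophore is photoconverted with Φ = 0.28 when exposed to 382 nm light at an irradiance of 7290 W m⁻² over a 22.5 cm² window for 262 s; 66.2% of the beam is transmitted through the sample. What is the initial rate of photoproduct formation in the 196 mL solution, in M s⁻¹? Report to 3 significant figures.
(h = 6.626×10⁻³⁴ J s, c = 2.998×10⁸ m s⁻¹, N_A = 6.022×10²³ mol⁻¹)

Photon energy at 382 nm: hc/λ = (6.626×10⁻³⁴)(2.998×10⁸)/(382×10⁻⁹) = 5.200×10⁻¹⁹ J.
Energy delivered: (7290 W m⁻²)(22.5×10⁻⁴ m²)(262 s) = 4297 J.
Photons incident: 4297 / 5.200×10⁻¹⁹ = 8.263×10²¹, i.e. 8.263×10²¹/6.022×10²³ = 0.01372 mol.
Fraction absorbed: 1 − 66.2/100 = 0.3380.
Photons absorbed: 0.3380 × 0.01372 = 0.004637 mol.
Product formed: 0.28 × 0.004637 = 0.001298 mol.
Rate: 0.001298 mol / (262 s × 0.196 L) = 2.53×10⁻⁵ M s⁻¹.

2.53×10⁻⁵ M s⁻¹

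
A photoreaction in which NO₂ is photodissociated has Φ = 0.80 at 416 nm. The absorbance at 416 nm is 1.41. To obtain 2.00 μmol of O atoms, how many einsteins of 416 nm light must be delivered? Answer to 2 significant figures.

2.6×10⁻⁶ einstein

Product: 2.00 μmol = 2.00×10⁻⁶ mol.
Photons that must be absorbed: 2.00×10⁻⁶ / 0.80 = 2.500×10⁻⁶ mol.
Fraction absorbed: 1 − 10^(−1.41) = 0.9611.
Incident photons needed: 2.500×10⁻⁶ / 0.9611 = 2.601×10⁻⁶ mol.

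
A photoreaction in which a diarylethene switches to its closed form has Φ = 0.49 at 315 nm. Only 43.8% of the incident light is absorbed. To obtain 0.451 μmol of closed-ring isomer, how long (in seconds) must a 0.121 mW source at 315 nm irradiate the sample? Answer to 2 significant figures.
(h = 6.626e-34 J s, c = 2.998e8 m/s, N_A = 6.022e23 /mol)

t ≈ 6600 s

Product: 0.451 μmol = 4.51e-7 mol.
Photons that must be absorbed: 4.51e-7 / 0.49 = 9.204e-7 mol.
Incident photons needed: 9.204e-7 / 0.438 = 2.101e-6 mol.
Photon energy: hc/λ = 6.306e-19 J; per mole, 3.797e5 J mol⁻¹.
Energy required: 2.101e-6 × 3.797e5 = 0.7977 J.
Time: 0.7977 J / 0.000121 W = 6600 s.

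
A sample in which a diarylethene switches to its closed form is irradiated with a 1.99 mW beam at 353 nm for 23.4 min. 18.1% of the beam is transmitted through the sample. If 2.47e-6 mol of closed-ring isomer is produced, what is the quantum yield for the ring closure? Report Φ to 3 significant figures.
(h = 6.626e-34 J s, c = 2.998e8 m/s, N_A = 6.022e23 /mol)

Φ = 0.366

Photon energy at 353 nm: hc/λ = (6.626e-34)(2.998e8)/(353e-9) = 5.627e-19 J.
Energy delivered: (1.99 mW)(1404 s) = 2.794 J.
Photons incident: 2.794 / 5.627e-19 = 4.965e18, i.e. 4.965e18/6.022e23 = 8.245e-6 mol.
Fraction absorbed: 1 − 18.1/100 = 0.8190.
Photons absorbed: 0.8190 × 8.245e-6 = 6.753e-6 mol.
Φ = 2.47e-6 mol / 6.753e-6 mol photons = 0.366.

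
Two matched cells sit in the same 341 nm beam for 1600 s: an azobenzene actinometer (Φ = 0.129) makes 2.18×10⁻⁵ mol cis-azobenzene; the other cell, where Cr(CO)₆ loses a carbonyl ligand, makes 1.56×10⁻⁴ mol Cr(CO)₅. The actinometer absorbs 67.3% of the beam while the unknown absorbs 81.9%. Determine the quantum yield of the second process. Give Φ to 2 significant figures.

Φ = 0.76

Photons absorbed by the actinometer: 2.18×10⁻⁵ / 0.129 = 1.690×10⁻⁴ mol.
Incident flux: 1.690×10⁻⁴ / 0.673 = 2.511×10⁻⁴ einstein.
Absorbed by unknown: 0.819 × 2.511×10⁻⁴ = 2.057×10⁻⁴ mol.
Φ(unknown) = 1.56×10⁻⁴ / 2.057×10⁻⁴ = 0.76.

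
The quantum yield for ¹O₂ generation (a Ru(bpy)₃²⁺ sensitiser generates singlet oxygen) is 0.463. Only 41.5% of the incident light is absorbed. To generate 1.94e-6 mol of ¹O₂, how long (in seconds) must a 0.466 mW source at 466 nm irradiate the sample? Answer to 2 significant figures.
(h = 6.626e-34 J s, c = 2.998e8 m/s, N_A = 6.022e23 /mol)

t ≈ 5600 s

Photons that must be absorbed: 1.94e-6 / 0.463 = 4.190e-6 mol.
Incident photons needed: 4.190e-6 / 0.415 = 1.010e-5 mol.
Photon energy: hc/λ = 4.263e-19 J; per mole, 2.567e5 J mol⁻¹.
Energy required: 1.010e-5 × 2.567e5 = 2.593 J.
Time: 2.593 J / 0.000466 W = 5600 s.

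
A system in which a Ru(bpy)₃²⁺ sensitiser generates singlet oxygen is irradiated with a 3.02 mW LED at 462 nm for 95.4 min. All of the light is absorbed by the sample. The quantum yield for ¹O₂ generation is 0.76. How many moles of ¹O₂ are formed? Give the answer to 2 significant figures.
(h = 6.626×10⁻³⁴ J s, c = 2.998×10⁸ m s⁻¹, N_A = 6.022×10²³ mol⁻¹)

5.1×10⁻⁵ mol

Photon energy at 462 nm: hc/λ = (6.626×10⁻³⁴)(2.998×10⁸)/(462×10⁻⁹) = 4.300×10⁻¹⁹ J.
Energy delivered: (3.02 mW)(5724 s) = 17.29 J.
Photons incident: 17.29 / 4.300×10⁻¹⁹ = 4.021×10¹⁹, i.e. 4.021×10¹⁹/6.022×10²³ = 6.677×10⁻⁵ mol.
Product: Φ × n_abs = 0.76 × 6.677×10⁻⁵ = 5.075×10⁻⁵ mol.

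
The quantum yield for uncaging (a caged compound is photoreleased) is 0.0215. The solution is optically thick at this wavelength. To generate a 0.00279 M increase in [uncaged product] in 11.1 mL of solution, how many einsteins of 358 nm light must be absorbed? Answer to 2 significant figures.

0.0014 einstein

Product: (0.00279 M)(0.0111 L) = 3.097e-5 mol.
Photons that must be absorbed: 3.097e-5 / 0.0215 = 0.001440 mol.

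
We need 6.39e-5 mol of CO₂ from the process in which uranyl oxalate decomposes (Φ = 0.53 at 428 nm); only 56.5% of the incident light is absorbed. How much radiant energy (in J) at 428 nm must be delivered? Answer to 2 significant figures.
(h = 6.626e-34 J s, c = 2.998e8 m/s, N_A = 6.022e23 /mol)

60 J

Photons that must be absorbed: 6.39e-5 / 0.53 = 1.206e-4 mol.
Incident photons needed: 1.206e-4 / 0.565 = 2.135e-4 mol.
Photon energy: hc/λ = 4.641e-19 J; per mole, 2.795e5 J mol⁻¹.
Energy required: 2.135e-4 × 2.795e5 = 60 J.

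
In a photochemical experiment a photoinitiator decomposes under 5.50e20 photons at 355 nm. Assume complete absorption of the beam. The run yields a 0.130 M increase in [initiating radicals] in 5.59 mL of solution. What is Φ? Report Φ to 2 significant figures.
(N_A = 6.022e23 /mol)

Φ = 0.80

Product: (0.130 M)(0.00559 L) = 7.267e-4 mol.
Moles of photons: 5.50e20 / 6.022e23 = 9.133e-4 mol.
Φ = 7.267e-4 mol / 9.133e-4 mol photons = 0.80.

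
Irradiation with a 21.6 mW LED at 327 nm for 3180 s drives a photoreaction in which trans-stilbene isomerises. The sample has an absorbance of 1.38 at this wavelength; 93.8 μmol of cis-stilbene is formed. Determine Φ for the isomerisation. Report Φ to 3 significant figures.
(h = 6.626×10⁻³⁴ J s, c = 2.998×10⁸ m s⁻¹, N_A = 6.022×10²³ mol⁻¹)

Φ = 0.521

Product: 93.8 μmol = 9.38×10⁻⁵ mol.
Photon energy at 327 nm: hc/λ = (6.626×10⁻³⁴)(2.998×10⁸)/(327×10⁻⁹) = 6.075×10⁻¹⁹ J.
Energy delivered: (21.6 mW)(3180 s) = 68.69 J.
Photons incident: 68.69 / 6.075×10⁻¹⁹ = 1.131×10²⁰, i.e. 1.131×10²⁰/6.022×10²³ = 1.878×10⁻⁴ mol.
Fraction absorbed: 1 − 10^(−1.38) = 0.9583.
Photons absorbed: 0.9583 × 1.878×10⁻⁴ = 1.800×10⁻⁴ mol.
Φ = 9.38×10⁻⁵ mol / 1.800×10⁻⁴ mol photons = 0.521.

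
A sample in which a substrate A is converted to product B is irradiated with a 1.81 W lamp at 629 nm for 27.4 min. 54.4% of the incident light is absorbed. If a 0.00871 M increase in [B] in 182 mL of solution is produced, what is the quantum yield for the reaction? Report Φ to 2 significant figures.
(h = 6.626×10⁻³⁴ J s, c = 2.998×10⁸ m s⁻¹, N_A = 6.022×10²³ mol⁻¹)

Product: (0.00871 M)(0.182 L) = 0.001585 mol.
Photon energy at 629 nm: hc/λ = (6.626×10⁻³⁴)(2.998×10⁸)/(629×10⁻⁹) = 3.158×10⁻¹⁹ J.
Energy delivered: (1.81 W)(1644 s) = 2976 J.
Photons incident: 2976 / 3.158×10⁻¹⁹ = 9.424×10²¹, i.e. 9.424×10²¹/6.022×10²³ = 0.01565 mol.
Photons absorbed: 0.544 × 0.01565 = 0.008514 mol.
Φ = 0.001585 mol / 0.008514 mol photons = 0.19.

Φ = 0.19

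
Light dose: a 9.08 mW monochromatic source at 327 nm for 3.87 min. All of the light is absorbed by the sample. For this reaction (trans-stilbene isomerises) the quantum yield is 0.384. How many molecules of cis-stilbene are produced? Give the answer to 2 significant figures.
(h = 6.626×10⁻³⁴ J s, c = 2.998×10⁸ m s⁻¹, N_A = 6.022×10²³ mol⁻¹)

Photon energy at 327 nm: hc/λ = (6.626×10⁻³⁴)(2.998×10⁸)/(327×10⁻⁹) = 6.075×10⁻¹⁹ J.
Energy delivered: (9.08 mW)(232.2 s) = 2.108 J.
Photons incident: 2.108 / 6.075×10⁻¹⁹ = 3.470×10¹⁸, i.e. 3.470×10¹⁸/6.022×10²³ = 5.762×10⁻⁶ mol.
Product: Φ × n_abs = 0.384 × 5.762×10⁻⁶ = 2.213×10⁻⁶ mol.
As a count: 2.213×10⁻⁶ × 6.022×10²³ = 1.3×10¹⁸.

1.3×10¹⁸ molecules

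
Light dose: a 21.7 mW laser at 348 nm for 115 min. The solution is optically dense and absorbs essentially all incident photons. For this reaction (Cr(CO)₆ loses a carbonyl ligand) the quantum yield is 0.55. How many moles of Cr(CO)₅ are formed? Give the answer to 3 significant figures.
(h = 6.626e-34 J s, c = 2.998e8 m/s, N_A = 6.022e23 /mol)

Photon energy at 348 nm: hc/λ = (6.626e-34)(2.998e8)/(348e-9) = 5.708e-19 J.
Energy delivered: (21.7 mW)(6900 s) = 149.7 J.
Photons incident: 149.7 / 5.708e-19 = 2.623e20, i.e. 2.623e20/6.022e23 = 4.356e-4 mol.
Product: Φ × n_abs = 0.55 × 4.356e-4 = 2.396e-4 mol.

2.40e-4 mol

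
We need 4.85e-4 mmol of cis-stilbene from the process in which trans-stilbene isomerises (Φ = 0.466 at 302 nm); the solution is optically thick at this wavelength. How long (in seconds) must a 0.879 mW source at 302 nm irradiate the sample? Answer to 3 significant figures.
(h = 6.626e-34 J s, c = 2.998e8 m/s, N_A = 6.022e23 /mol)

t ≈ 469 s

Product: 4.85e-4 mmol = 4.85e-7 mol.
Photons that must be absorbed: 4.85e-7 / 0.466 = 1.041e-6 mol.
Photon energy: hc/λ = 6.578e-19 J; per mole, 3.961e5 J mol⁻¹.
Energy required: 1.041e-6 × 3.961e5 = 0.4123 J.
Time: 0.4123 J / 0.000879 W = 469 s.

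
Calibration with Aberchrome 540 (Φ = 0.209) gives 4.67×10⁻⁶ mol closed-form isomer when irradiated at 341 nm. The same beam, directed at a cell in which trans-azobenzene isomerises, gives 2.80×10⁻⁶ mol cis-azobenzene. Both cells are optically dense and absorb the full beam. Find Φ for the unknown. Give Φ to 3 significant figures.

Φ = 0.125

Photons absorbed by the actinometer: 4.67×10⁻⁶ / 0.209 = 2.234×10⁻⁵ mol.
Φ(unknown) = 2.80×10⁻⁶ / 2.234×10⁻⁵ = 0.125.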